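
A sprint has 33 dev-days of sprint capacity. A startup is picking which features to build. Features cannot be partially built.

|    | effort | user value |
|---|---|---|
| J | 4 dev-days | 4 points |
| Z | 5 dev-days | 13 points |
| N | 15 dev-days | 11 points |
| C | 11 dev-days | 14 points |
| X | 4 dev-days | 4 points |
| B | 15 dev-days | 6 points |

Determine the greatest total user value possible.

Z + C + B: effort 5 + 11 + 15 = 31 ≤ 33, user value 13 + 14 + 6 = 33.
Z + N + C: effort 5 + 15 + 11 = 31 ≤ 33, user value 13 + 11 + 14 = 38.
J + Z + C + X: effort 4 + 5 + 11 + 4 = 24 ≤ 33, user value 4 + 13 + 14 + 4 = 35.
Best is Z, N, and C with total user value 38.

38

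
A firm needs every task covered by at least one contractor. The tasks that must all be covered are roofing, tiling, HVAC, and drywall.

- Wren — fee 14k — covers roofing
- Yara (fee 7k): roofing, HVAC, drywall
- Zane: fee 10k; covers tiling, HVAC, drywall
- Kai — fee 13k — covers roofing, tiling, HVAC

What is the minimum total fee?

Choose Yara and Zane: together they cover roofing, tiling, HVAC, drywall — every task.
Total fee: 7 + 10 = 17.
No cover costs less than 17.

17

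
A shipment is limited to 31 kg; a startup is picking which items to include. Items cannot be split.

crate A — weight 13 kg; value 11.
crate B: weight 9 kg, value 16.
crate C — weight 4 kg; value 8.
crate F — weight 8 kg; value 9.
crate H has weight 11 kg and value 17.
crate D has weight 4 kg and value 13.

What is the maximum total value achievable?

crate B + crate C + crate H + crate D: weight 9 + 4 + 11 + 4 = 28 ≤ 31, value 16 + 8 + 17 + 13 = 54.
crate A + crate B + crate C + crate D: weight 13 + 9 + 4 + 4 = 30 ≤ 31, value 11 + 16 + 8 + 13 = 48.
Best is crate B, crate C, crate H, and crate D with total value 54.

54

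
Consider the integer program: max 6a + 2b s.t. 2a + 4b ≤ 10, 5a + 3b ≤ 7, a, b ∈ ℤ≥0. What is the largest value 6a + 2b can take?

(a,b)=(1,0): 2·1+4·0=2≤10, 5·1+3·0=5≤7, objective 6.
(a,b)=(0,1): 2·0+4·1=4≤10, 5·0+3·1=3≤7, objective 2.
(a,b)=(0,0): 2·0+4·0=0≤10, 5·0+3·0=0≤7, objective 0.
No feasible integer point exceeds 6.

6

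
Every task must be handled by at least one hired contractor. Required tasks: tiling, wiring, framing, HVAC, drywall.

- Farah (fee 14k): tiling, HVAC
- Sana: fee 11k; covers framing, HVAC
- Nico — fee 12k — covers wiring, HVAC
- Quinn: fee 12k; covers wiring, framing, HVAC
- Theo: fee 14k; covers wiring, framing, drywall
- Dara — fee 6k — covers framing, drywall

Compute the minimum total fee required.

28

This is a weighted set-cover instance.
The greedy cost-per-new-task heuristic would pick Dara, Nico, and Farah for 32, but a cheaper cover exists.
Choose Farah and Theo: together they cover tiling, wiring, framing, HVAC, drywall — every task.
Total fee: 14 + 14 = 28.
No cover costs less than 28.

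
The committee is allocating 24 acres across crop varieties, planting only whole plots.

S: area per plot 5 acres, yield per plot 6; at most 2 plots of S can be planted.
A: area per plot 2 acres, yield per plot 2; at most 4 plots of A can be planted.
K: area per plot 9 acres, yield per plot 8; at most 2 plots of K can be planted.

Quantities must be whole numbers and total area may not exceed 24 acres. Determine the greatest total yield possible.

This is a bounded integer knapsack.
3×A and 2×K: area 24 ≤ 24, yield 3·2 + 2·8 = 22.
2×S, 2×A, and 1×K: area 23 ≤ 24, yield 2·6 + 2·2 + 1·8 = 24.
Best is 24.

24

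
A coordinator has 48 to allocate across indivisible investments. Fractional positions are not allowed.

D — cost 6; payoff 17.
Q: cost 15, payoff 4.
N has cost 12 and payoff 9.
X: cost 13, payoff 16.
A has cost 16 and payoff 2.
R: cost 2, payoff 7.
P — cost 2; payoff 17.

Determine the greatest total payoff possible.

66

D + Q + N + X + P: cost 6 + 15 + 12 + 13 + 2 = 48 ≤ 48, payoff 17 + 4 + 9 + 16 + 17 = 63.
D + N + X + R + P: cost 6 + 12 + 13 + 2 + 2 = 35 ≤ 48, payoff 17 + 9 + 16 + 7 + 17 = 66.
D + Q + X + R + P: cost 6 + 15 + 13 + 2 + 2 = 38 ≤ 48, payoff 17 + 4 + 16 + 7 + 17 = 61.
Best is D, N, X, R, and P with total payoff 66.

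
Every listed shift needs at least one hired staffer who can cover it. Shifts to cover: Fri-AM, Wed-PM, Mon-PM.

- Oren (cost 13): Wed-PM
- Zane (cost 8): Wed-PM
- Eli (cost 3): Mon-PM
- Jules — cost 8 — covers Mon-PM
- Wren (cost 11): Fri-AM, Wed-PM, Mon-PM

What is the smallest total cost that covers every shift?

The greedy cost-per-new-shift heuristic would pick Eli and Wren for 14, but a cheaper cover exists.
Wren alone covers Fri-AM, Wed-PM, Mon-PM — every shift.
Total cost: 11.
No cover costs less than 11.

11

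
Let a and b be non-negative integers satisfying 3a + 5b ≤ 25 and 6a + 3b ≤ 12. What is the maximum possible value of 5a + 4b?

(a,b)=(0,4): 3·0+5·4=20≤25, 6·0+3·4=12≤12, objective 16.
(a,b)=(0,3): 3·0+5·3=15≤25, 6·0+3·3=9≤12, objective 12.
No feasible integer point exceeds 16.

16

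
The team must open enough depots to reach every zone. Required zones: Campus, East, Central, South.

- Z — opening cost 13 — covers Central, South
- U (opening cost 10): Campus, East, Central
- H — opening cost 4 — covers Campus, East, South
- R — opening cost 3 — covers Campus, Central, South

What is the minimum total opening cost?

7

Choose H and R: together they cover Campus, East, Central, South — every zone.
Total opening cost: 4 + 3 = 7.
No cover costs less than 7.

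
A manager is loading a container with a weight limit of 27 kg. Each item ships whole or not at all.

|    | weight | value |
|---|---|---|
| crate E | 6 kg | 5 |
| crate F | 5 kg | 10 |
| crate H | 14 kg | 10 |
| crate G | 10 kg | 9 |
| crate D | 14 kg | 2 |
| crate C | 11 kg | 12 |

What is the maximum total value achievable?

31

Allowing fractional choices, the relaxed optimum would be about 31.8, but items are indivisible.
crate E + crate G + crate C: weight 6 + 10 + 11 = 27 ≤ 27, value 5 + 9 + 12 = 26.
crate F + crate G + crate C: weight 5 + 10 + 11 = 26 ≤ 27, value 10 + 9 + 12 = 31.
crate E + crate F + crate C: weight 6 + 5 + 11 = 22 ≤ 27, value 5 + 10 + 12 = 27.
Best is crate F, crate G, and crate C with total value 31.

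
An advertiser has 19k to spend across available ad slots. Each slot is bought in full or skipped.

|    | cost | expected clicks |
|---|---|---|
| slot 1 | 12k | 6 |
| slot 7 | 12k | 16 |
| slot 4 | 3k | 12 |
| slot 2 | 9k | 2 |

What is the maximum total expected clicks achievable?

Allowing fractional choices, the relaxed optimum would be about 30.0, but ad slots are indivisible.
slot 7: cost 12 ≤ 19, expected clicks 16.
slot 1 + slot 4: cost 12 + 3 = 15 ≤ 19, expected clicks 6 + 12 = 18.
slot 7 + slot 4: cost 12 + 3 = 15 ≤ 19, expected clicks 16 + 12 = 28.
Best is slot 7 and slot 4 with total expected clicks 28.

28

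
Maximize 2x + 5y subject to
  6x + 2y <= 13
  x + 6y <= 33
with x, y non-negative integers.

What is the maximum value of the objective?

25

(x,y)=(0,5) is feasible, giving 25.
(x,y)=(0,4) is feasible, giving 20.
Maximum is 25 at (x,y)=(0,5).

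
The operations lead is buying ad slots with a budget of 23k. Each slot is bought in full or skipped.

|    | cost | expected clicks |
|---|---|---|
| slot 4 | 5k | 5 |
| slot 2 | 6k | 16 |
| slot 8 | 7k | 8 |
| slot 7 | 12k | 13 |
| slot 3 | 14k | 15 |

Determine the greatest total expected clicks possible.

Allowing fractional choices, the relaxed optimum would be about 34.8, but ad slots are indivisible.
slot 4 + slot 2 + slot 7: cost 5 + 6 + 12 = 23 ≤ 23, expected clicks 5 + 16 + 13 = 34.
slot 2 + slot 3: cost 6 + 14 = 20 ≤ 23, expected clicks 16 + 15 = 31.
Best is slot 4, slot 2, and slot 7 with total expected clicks 34.

34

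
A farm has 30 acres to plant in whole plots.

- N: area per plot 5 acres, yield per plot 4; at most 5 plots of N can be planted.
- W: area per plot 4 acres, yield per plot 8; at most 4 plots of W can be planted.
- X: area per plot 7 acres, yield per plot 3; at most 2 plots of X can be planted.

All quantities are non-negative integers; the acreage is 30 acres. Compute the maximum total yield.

This is a bounded integer knapsack.
Take 2×N and 4×W: area 26 ≤ 30, yield 2·4 + 4·8 = 40.
W has the best ratio (8/4) and is taken to its limit of 4; remaining capacity is filled optimally with the others.

40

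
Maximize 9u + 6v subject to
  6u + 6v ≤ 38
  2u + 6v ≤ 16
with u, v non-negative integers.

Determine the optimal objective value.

54

Relaxing integrality, the LP optimum is 57.00 at (u,v) = (6.33, 0), which is not an integer point.
(u,v)=(6,0): 6·6+6·0=36≤38, 2·6+6·0=12≤16, objective 54.
(u,v)=(5,1): 6·5+6·1=36≤38, 2·5+6·1=16≤16, objective 51.
(u,v)=(5,0): 6·5+6·0=30≤38, 2·5+6·0=10≤16, objective 45.
The best lattice point is (6,0), giving 54.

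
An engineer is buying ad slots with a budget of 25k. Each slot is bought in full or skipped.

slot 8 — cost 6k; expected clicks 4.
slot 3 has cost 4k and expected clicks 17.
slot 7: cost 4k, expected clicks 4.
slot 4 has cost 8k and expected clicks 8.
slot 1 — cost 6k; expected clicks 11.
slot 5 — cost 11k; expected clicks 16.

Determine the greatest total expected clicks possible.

48

Treat it as a binary knapsack problem.
slot 3 + slot 1 + slot 5: cost 4 + 6 + 11 = 21 ≤ 25, expected clicks 17 + 11 + 16 = 44.
slot 3 + slot 7 + slot 1 + slot 5: cost 4 + 4 + 6 + 11 = 25 ≤ 25, expected clicks 17 + 4 + 11 + 16 = 48.
slot 3 + slot 4 + slot 5: cost 4 + 8 + 11 = 23 ≤ 25, expected clicks 17 + 8 + 16 = 41.
Best is slot 3, slot 7, slot 1, and slot 5 with total expected clicks 48.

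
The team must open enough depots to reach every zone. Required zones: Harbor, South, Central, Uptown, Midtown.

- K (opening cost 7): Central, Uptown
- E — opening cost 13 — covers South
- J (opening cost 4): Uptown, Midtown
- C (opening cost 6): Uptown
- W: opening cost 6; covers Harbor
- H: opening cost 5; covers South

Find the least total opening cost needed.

This is an integer covering problem.
Choose K, J, W, and H: together they cover Harbor, South, Central, Uptown, Midtown — every zone.
Total opening cost: 7 + 4 + 6 + 5 = 22.
No cover costs less than 22.

22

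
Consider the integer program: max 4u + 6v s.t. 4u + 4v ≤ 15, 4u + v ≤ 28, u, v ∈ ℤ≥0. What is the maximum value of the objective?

Relaxing integrality, the LP optimum is 22.50 at (u,v) = (0, 3.75), which is not an integer point.
(u,v)=(0,3): 4·0+4·3=12≤15, 4·0+1·3=3≤28, objective 18.
(u,v)=(1,2): 4·1+4·2=12≤15, 4·1+1·2=6≤28, objective 16.
(u,v)=(0,2): 4·0+4·2=8≤15, 4·0+1·2=2≤28, objective 12.
No feasible integer point exceeds 18.

18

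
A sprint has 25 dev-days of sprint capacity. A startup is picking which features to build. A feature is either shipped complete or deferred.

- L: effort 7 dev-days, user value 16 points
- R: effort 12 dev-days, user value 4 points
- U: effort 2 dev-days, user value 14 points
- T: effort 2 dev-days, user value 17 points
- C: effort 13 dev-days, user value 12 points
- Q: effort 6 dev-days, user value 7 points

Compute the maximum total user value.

Treat it as a binary knapsack problem.
L + U + T + Q: effort 7 + 2 + 2 + 6 = 17 ≤ 25, user value 16 + 14 + 17 + 7 = 54.
L + U + T + C: effort 7 + 2 + 2 + 13 = 24 ≤ 25, user value 16 + 14 + 17 + 12 = 59.
Best is L, U, T, and C with total user value 59.

59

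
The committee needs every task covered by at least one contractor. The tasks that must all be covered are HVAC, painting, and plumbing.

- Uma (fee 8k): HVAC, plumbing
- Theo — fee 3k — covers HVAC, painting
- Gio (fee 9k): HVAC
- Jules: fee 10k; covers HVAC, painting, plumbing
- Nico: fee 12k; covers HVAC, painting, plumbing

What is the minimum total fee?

The greedy cost-per-new-task heuristic would pick Theo and Uma for 11, but a cheaper cover exists.
Jules alone covers HVAC, painting, plumbing — every task.
Total fee: 10.
No cover costs less than 10.

10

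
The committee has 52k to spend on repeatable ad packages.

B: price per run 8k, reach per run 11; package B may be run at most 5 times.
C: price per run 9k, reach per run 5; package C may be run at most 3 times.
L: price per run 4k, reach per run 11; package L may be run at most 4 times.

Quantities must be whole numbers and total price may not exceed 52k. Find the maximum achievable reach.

This is a bounded integer knapsack.
Take 4×B and 4×L: price 48 ≤ 52, reach 4·11 + 4·11 = 88.
L has the best ratio (11/4) and is taken to its limit of 4; remaining capacity is filled optimally with the others.

88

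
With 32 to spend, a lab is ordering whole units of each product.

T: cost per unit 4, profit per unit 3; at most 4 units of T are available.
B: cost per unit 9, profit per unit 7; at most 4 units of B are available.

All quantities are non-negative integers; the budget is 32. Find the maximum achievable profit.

24

B has the best ratio (7/9); taking only B gives at most 3×7 = 21 (stopped by the cost limit).
Mixing does better — 1×T and 3×B: cost 31 ≤ 32, profit 1·3 + 3·7 = 24.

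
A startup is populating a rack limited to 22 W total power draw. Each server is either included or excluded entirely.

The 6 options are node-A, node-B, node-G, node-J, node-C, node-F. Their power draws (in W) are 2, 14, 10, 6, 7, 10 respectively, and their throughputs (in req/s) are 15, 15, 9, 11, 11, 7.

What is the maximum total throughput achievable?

41

This is an integer program with binary decision variables.
node-A + node-G + node-J: power draw 2 + 10 + 6 = 18 ≤ 22, throughput 15 + 9 + 11 = 35.
node-A + node-B + node-J: power draw 2 + 14 + 6 = 22 ≤ 22, throughput 15 + 15 + 11 = 41.
node-A + node-J + node-C: power draw 2 + 6 + 7 = 15 ≤ 22, throughput 15 + 11 + 11 = 37.
Best is node-A, node-B, and node-J with total throughput 41.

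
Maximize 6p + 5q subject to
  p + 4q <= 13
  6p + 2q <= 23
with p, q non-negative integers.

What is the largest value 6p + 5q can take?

28

Relaxing integrality, the LP optimum is 30.50 at (p,q) = (3, 2.5), which is not an integer point.
(p,q)=(3,2): 1·3+4·2=11≤13, 6·3+2·2=22≤23, objective 28.
(p,q)=(3,1): 1·3+4·1=7≤13, 6·3+2·1=20≤23, objective 23.
(p,q)=(2,2): 1·2+4·2=10≤13, 6·2+2·2=16≤23, objective 22.
No feasible integer point exceeds 28.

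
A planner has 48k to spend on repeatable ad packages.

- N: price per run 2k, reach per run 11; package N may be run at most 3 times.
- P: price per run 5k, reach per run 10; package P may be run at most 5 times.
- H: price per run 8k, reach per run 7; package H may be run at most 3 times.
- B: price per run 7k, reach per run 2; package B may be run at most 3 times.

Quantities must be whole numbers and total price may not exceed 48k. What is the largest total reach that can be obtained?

N has the best ratio (11/2); taking only N gives at most 3×11 = 33 (stopped by the supply cap of 3).
Mixing does better — 3×N, 5×P, and 2×H: price 47 ≤ 48, reach 3·11 + 5·10 + 2·7 = 97.

97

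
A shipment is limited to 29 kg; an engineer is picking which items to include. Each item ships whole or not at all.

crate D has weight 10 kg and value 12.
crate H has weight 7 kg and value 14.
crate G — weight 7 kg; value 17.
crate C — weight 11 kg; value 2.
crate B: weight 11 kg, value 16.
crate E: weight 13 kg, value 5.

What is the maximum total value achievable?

47

This is an integer program with binary decision variables.
Allowing fractional choices, the relaxed optimum would be about 51.8, but items are indivisible.
crate D + crate G + crate B: weight 10 + 7 + 11 = 28 ≤ 29, value 12 + 17 + 16 = 45.
crate H + crate G + crate B: weight 7 + 7 + 11 = 25 ≤ 29, value 14 + 17 + 16 = 47.
crate D + crate H + crate G: weight 10 + 7 + 7 = 24 ≤ 29, value 12 + 14 + 17 = 43.
Best is crate H, crate G, and crate B with total value 47.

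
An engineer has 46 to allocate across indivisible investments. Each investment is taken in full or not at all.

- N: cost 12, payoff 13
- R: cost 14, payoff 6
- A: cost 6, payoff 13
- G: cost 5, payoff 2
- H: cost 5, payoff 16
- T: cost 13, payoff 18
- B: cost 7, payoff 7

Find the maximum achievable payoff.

67

Allowing fractional choices, the relaxed optimum would be about 68.3, but investments are indivisible.
N + A + G + H + T: cost 12 + 6 + 5 + 5 + 13 = 41 ≤ 46, payoff 13 + 13 + 2 + 16 + 18 = 62.
N + A + H + T: cost 12 + 6 + 5 + 13 = 36 ≤ 46, payoff 13 + 13 + 16 + 18 = 60.
N + A + H + T + B: cost 12 + 6 + 5 + 13 + 7 = 43 ≤ 46, payoff 13 + 13 + 16 + 18 + 7 = 67.
Best is N, A, H, T, and B with total payoff 67.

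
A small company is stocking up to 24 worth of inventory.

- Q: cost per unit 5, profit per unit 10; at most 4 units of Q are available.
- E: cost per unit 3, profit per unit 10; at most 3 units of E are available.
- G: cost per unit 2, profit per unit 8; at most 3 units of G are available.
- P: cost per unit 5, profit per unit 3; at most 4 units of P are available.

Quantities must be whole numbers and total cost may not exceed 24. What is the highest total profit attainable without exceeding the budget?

66

This is a bounded integer knapsack.
G has the best ratio (8/2); taking only G gives at most 3×8 = 24 (stopped by the supply cap of 3).
Mixing does better — 2×Q, 3×E, and 2×G: cost 23 ≤ 24, profit 2·10 + 3·10 + 2·8 = 66.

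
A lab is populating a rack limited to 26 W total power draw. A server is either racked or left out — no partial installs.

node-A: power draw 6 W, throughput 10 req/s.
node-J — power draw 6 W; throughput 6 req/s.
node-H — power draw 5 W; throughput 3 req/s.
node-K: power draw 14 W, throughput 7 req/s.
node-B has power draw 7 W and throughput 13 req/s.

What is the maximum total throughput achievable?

32

node-A + node-J + node-B: power draw 6 + 6 + 7 = 19 ≤ 26, throughput 10 + 6 + 13 = 29.
node-A + node-J + node-H + node-B: power draw 6 + 6 + 5 + 7 = 24 ≤ 26, throughput 10 + 6 + 3 + 13 = 32.
node-A + node-H + node-B: power draw 6 + 5 + 7 = 18 ≤ 26, throughput 10 + 3 + 13 = 26.
Best is node-A, node-J, node-H, and node-B with total throughput 32.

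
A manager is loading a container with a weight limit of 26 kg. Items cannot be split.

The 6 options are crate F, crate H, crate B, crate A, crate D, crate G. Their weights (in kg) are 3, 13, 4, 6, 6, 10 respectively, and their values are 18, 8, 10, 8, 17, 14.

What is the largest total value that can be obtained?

crate F + crate A + crate D + crate G: weight 3 + 6 + 6 + 10 = 25 ≤ 26, value 18 + 8 + 17 + 14 = 57.
crate F + crate B + crate D + crate G: weight 3 + 4 + 6 + 10 = 23 ≤ 26, value 18 + 10 + 17 + 14 = 59.
Best is crate F, crate B, crate D, and crate G with total value 59.

59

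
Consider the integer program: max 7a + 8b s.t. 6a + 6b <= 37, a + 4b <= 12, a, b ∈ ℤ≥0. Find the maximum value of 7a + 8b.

The continuous relaxation peaks at (4.22, 1.94) with value 45.11; rounding to a feasible lattice point costs some objective.
(a,b)=(4,2): 6·4+6·2=36≤37, 1·4+4·2=12≤12, objective 44.
(a,b)=(5,1): 6·5+6·1=36≤37, 1·5+4·1=9≤12, objective 43.
(a,b)=(3,2): 6·3+6·2=30≤37, 1·3+4·2=11≤12, objective 37.
Maximum is 44 at (a,b)=(4,2).

44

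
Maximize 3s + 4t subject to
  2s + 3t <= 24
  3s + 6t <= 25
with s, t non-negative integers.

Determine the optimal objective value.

Relaxing integrality, the LP optimum is 25.00 at (s,t) = (8.33, 0), which is not an integer point.
(s,t)=(8,0) is feasible, giving 24.
(s,t)=(7,0) is feasible, giving 21.
The best lattice point is (8,0), giving 24.

24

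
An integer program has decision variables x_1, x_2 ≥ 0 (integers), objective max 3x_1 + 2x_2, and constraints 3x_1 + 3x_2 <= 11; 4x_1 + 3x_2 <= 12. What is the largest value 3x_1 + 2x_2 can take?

9

(x_1,x_2)=(3,0): 3·3+3·0=9≤11, 4·3+3·0=12≤12, objective 9.
(x_1,x_2)=(2,1): 3·2+3·1=9≤11, 4·2+3·1=11≤12, objective 8.
Maximum is 9 at (x_1,x_2)=(3,0).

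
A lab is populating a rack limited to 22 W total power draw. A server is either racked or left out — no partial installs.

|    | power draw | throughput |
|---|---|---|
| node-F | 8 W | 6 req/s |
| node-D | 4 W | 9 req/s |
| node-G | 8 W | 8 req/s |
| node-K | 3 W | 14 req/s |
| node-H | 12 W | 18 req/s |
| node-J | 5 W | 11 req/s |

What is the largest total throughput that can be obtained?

43

node-D + node-G + node-K + node-J: power draw 4 + 8 + 3 + 5 = 20 ≤ 22, throughput 9 + 8 + 14 + 11 = 42.
node-K + node-H + node-J: power draw 3 + 12 + 5 = 20 ≤ 22, throughput 14 + 18 + 11 = 43.
node-D + node-K + node-H: power draw 4 + 3 + 12 = 19 ≤ 22, throughput 9 + 14 + 18 = 41.
Best is node-K, node-H, and node-J with total throughput 43.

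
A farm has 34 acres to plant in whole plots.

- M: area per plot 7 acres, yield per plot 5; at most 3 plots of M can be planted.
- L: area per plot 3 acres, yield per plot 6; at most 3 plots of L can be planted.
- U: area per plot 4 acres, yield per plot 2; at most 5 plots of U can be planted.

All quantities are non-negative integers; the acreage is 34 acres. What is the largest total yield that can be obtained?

35

L has the best ratio (6/3); taking only L gives at most 3×6 = 18 (stopped by the supply cap of 3).
Mixing does better — 3×M, 3×L, and 1×U: area 34 ≤ 34, yield 3·5 + 3·6 + 1·2 = 35.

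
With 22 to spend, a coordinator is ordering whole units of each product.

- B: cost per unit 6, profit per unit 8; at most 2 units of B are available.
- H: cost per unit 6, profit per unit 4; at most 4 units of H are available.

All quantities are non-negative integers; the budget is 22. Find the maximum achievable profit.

20

B has the best ratio (8/6); taking only B gives at most 2×8 = 16 (stopped by the supply cap of 2).
Mixing does better — 2×B and 1×H: cost 18 ≤ 22, profit 2·8 + 1·4 = 20.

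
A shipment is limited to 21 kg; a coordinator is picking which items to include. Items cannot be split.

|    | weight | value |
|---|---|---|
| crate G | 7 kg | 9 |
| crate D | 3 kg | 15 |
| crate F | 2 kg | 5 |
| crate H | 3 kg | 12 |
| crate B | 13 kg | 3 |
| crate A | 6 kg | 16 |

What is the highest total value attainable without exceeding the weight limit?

57

crate G + crate D + crate H + crate A: weight 7 + 3 + 3 + 6 = 19 ≤ 21, value 9 + 15 + 12 + 16 = 52.
crate G + crate D + crate F + crate H + crate A: weight 7 + 3 + 2 + 3 + 6 = 21 ≤ 21, value 9 + 15 + 5 + 12 + 16 = 57.
crate D + crate F + crate H + crate A: weight 3 + 2 + 3 + 6 = 14 ≤ 21, value 15 + 5 + 12 + 16 = 48.
Best is crate G, crate D, crate F, crate H, and crate A with total value 57.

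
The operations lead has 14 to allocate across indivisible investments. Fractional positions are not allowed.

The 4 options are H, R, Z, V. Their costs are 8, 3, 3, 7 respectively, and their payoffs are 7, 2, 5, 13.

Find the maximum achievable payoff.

Take R, Z, and V: cost 3 + 3 + 7 = 13 ≤ 14, payoff 2 + 5 + 13 = 20.
No other feasible combination does better.

20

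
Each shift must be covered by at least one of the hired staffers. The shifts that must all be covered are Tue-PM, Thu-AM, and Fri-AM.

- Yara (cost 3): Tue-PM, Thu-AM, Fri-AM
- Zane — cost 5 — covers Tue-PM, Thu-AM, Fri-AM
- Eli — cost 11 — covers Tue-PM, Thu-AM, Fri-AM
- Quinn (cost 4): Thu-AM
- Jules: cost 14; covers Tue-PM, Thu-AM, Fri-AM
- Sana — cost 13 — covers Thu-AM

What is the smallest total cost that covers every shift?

3

Yara alone covers Tue-PM, Thu-AM, Fri-AM — every shift.
Total cost: 3.
No cover costs less than 3.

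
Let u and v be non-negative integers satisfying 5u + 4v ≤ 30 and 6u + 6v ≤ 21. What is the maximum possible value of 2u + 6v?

(u,v)=(0,3): 5·0+4·3=12≤30, 6·0+6·3=18≤21, objective 18.
(u,v)=(1,2): 5·1+4·2=13≤30, 6·1+6·2=18≤21, objective 14.
(u,v)=(0,2): 5·0+4·2=8≤30, 6·0+6·2=12≤21, objective 12.
The best lattice point is (0,3), giving 18.

18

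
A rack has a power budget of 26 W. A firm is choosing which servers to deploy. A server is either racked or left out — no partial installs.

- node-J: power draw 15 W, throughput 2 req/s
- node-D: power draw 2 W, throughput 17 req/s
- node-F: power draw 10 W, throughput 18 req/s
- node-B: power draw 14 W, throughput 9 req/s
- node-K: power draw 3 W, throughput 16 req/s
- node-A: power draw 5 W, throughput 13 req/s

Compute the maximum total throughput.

64

Take node-D, node-F, node-K, and node-A: power draw 2 + 10 + 3 + 5 = 20 ≤ 26, throughput 17 + 18 + 16 + 13 = 64.
No other feasible combination does better.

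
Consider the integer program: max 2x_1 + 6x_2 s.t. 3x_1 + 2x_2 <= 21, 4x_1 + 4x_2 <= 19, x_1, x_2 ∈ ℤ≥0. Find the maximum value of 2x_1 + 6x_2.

24

(x_1,x_2)=(0,4): 3·0+2·4=8≤21, 4·0+4·4=16≤19, objective 24.
(x_1,x_2)=(1,3): 3·1+2·3=9≤21, 4·1+4·3=16≤19, objective 20.
No feasible integer point exceeds 24.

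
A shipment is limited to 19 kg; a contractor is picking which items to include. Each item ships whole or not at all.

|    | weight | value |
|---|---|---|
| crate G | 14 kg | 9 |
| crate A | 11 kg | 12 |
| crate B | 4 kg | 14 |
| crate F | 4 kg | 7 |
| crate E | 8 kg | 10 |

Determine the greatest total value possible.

This is a 0-1 knapsack instance.
Take crate A, crate B, and crate F: weight 11 + 4 + 4 = 19 ≤ 19, value 12 + 14 + 7 = 33.
No other feasible combination does better.

33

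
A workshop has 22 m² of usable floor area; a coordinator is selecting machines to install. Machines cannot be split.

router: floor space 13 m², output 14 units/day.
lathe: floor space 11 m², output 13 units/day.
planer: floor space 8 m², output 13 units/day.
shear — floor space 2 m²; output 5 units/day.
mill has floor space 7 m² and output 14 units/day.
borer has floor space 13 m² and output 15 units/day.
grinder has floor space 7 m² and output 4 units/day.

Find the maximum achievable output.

Allowing fractional choices, the relaxed optimum would be about 37.9, but machines are indivisible.
planer + shear + mill: floor space 8 + 2 + 7 = 17 ≤ 22, output 13 + 5 + 14 = 32.
router + shear + mill: floor space 13 + 2 + 7 = 22 ≤ 22, output 14 + 5 + 14 = 33.
shear + mill + borer: floor space 2 + 7 + 13 = 22 ≤ 22, output 5 + 14 + 15 = 34.
Best is shear, mill, and borer with total output 34.

34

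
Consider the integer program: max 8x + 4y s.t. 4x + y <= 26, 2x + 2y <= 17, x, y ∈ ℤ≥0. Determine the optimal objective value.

The continuous relaxation peaks at (5.83, 2.67) with value 57.33; rounding to a feasible lattice point costs some objective.
(x,y)=(6,2): 4·6+1·2=26≤26, 2·6+2·2=16≤17, objective 56.
(x,y)=(6,1): 4·6+1·1=25≤26, 2·6+2·1=14≤17, objective 52.
No feasible integer point exceeds 56.

56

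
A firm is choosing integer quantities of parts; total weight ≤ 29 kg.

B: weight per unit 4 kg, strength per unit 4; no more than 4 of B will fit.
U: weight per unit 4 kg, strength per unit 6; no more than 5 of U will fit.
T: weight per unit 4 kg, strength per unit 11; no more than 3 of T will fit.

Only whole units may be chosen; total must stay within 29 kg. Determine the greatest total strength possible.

57

Take 4×U and 3×T: weight 28 ≤ 29, strength 4·6 + 3·11 = 57.
T has the best ratio (11/4) and is taken to its limit of 3; remaining capacity is filled optimally with the others.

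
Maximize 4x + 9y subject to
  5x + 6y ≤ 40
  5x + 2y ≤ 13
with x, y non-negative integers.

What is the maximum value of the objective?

54

The continuous relaxation peaks at (0, 6.5) with value 58.50; rounding to a feasible lattice point costs some objective.
(x,y)=(0,6): 5·0+6·6=36≤40, 5·0+2·6=12≤13, objective 54.
(x,y)=(0,5): 5·0+6·5=30≤40, 5·0+2·5=10≤13, objective 45.
The best lattice point is (0,6), giving 54.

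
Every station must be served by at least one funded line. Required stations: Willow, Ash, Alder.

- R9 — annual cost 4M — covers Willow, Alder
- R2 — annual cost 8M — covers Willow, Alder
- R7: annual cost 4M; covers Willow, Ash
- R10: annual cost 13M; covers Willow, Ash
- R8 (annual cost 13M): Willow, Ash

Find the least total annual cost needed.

This is an integer covering problem.
Choose R9 and R7: together they cover Willow, Ash, Alder — every station.
Total annual cost: 4 + 4 = 8.
No cover costs less than 8.

8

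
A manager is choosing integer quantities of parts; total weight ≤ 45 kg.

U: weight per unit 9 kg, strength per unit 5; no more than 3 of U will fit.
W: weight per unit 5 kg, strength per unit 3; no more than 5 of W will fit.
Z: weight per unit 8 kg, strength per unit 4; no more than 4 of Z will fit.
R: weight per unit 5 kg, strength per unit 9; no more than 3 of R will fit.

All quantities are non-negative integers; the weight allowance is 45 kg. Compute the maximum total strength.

44

Take 1×U, 4×W, and 3×R: weight 44 ≤ 45, strength 1·5 + 4·3 + 3·9 = 44.
R has the best ratio (9/5) and is taken to its limit of 3; remaining capacity is filled optimally with the others.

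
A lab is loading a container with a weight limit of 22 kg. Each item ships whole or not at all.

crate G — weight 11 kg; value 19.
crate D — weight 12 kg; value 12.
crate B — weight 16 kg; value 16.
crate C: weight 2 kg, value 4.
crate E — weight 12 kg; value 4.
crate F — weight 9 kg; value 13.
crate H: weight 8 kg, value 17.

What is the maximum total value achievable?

Allowing fractional choices, the relaxed optimum would be about 41.4, but items are indivisible.
crate G + crate H: weight 11 + 8 = 19 ≤ 22, value 19 + 17 = 36.
crate G + crate C + crate F: weight 11 + 2 + 9 = 22 ≤ 22, value 19 + 4 + 13 = 36.
crate G + crate C + crate H: weight 11 + 2 + 8 = 21 ≤ 22, value 19 + 4 + 17 = 40.
Best is crate G, crate C, and crate H with total value 40.

40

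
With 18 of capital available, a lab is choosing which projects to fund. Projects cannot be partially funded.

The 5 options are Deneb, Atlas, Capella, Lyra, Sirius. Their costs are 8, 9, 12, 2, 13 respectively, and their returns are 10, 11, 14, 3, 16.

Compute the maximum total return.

21

Take Deneb and Atlas: cost 8 + 9 = 17 ≤ 18, return 10 + 11 = 21.
No other feasible combination does better.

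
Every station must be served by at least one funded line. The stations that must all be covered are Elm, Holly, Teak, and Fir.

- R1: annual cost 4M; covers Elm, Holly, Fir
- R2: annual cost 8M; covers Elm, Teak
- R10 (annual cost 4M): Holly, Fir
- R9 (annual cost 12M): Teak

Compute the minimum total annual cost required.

12

Choose R1 and R2: together they cover Elm, Holly, Teak, Fir — every station.
Total annual cost: 4 + 8 = 12.
No cover costs less than 12.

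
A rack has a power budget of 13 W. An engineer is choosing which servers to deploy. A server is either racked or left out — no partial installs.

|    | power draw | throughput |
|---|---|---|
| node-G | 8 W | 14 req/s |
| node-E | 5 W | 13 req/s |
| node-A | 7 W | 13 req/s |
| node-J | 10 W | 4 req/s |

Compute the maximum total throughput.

27

Allowing fractional choices, the relaxed optimum would be about 27.8, but servers are indivisible.
node-G + node-E: power draw 8 + 5 = 13 ≤ 13, throughput 14 + 13 = 27.
node-E + node-A: power draw 5 + 7 = 12 ≤ 13, throughput 13 + 13 = 26.
Best is node-G and node-E with total throughput 27.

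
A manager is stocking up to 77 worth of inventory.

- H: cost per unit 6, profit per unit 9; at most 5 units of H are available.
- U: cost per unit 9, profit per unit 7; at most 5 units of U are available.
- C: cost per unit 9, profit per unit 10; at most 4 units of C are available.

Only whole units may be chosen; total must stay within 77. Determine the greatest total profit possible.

This is a bounded integer knapsack.
5×H, 2×U, and 3×C: cost 75 ≤ 77, profit 5·9 + 2·7 + 3·10 = 89.
5×H, 1×U, and 4×C: cost 75 ≤ 77, profit 5·9 + 1·7 + 4·10 = 92.
Best is 92.

92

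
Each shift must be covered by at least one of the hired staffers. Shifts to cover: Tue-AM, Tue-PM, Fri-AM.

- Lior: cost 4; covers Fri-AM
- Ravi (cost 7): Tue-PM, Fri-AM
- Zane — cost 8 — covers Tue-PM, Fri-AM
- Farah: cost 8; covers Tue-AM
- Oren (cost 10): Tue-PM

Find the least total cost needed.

Choose Ravi and Farah: together they cover Tue-AM, Tue-PM, Fri-AM — every shift.
Total cost: 7 + 8 = 15.
No cover costs less than 15.

15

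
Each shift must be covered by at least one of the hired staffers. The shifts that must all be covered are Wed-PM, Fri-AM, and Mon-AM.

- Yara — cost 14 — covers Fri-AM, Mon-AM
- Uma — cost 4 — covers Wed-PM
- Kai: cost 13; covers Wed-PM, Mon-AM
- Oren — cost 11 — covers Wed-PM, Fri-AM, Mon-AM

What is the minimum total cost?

11

Oren alone covers Wed-PM, Fri-AM, Mon-AM — every shift.
Total cost: 11.
No cover costs less than 11.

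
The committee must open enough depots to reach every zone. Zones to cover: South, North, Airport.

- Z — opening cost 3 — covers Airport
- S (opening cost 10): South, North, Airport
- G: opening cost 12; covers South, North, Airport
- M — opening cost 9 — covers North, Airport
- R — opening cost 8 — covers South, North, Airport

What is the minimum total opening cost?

R alone covers South, North, Airport — every zone.
Total opening cost: 8.

8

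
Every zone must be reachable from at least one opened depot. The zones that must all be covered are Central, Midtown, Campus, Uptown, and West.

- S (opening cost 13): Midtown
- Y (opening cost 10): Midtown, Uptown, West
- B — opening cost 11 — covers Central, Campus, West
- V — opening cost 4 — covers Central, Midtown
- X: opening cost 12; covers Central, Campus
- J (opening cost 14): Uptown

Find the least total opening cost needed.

This is an integer covering problem.
The greedy cost-per-new-zone heuristic would pick V, Y, and B for 25, but a cheaper cover exists.
Choose Y and B: together they cover Central, Midtown, Campus, Uptown, West — every zone.
Total opening cost: 10 + 11 = 21.
No cover costs less than 21.

21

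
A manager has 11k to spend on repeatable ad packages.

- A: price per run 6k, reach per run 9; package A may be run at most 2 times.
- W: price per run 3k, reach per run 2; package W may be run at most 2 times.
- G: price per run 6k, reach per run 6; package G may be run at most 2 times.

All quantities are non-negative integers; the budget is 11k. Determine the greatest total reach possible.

11

1×A and 1×W: price 9 ≤ 11, reach 1·9 + 1·2 = 11.
1×A: price 6 ≤ 11, reach 1·9 = 9.
Best is 11.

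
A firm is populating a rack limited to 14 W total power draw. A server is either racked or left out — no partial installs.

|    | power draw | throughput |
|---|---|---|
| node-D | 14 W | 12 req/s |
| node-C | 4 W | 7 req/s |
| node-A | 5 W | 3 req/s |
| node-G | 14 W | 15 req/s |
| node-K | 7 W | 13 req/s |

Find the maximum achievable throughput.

Allowing fractional choices, the relaxed optimum would be about 23.2, but servers are indivisible.
node-A + node-K: power draw 5 + 7 = 12 ≤ 14, throughput 3 + 13 = 16.
node-G: power draw 14 ≤ 14, throughput 15.
node-C + node-K: power draw 4 + 7 = 11 ≤ 14, throughput 7 + 13 = 20.
Best is node-C and node-K with total throughput 20.

20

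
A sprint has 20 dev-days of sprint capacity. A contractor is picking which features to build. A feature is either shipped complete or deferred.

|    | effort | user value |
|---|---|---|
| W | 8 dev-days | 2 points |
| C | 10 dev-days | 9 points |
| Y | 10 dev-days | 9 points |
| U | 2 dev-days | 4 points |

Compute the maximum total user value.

18

Allowing fractional choices, the relaxed optimum would be about 20.2, but features are indivisible.
W + C + U: effort 8 + 10 + 2 = 20 ≤ 20, user value 2 + 9 + 4 = 15.
C + Y: effort 10 + 10 = 20 ≤ 20, user value 9 + 9 = 18.
Best is C and Y with total user value 18.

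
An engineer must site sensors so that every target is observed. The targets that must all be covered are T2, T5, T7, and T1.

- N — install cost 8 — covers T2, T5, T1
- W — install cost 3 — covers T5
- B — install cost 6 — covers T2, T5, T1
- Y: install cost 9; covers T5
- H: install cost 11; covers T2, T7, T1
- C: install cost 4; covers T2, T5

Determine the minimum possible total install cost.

14

This is a weighted set-cover instance.
The greedy cost-per-new-target heuristic would pick B and H for 17, but a cheaper cover exists.
Choose W and H: together they cover T2, T5, T7, T1 — every target.
Total install cost: 3 + 11 = 14.
No cover costs less than 14.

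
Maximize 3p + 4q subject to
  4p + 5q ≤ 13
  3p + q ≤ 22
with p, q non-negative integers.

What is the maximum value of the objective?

10

The continuous relaxation peaks at (0, 2.6) with value 10.40; rounding to a feasible lattice point costs some objective.
(p,q)=(2,1): 4·2+5·1=13≤13, 3·2+1·1=7≤22, objective 10.
(p,q)=(3,0): 4·3+5·0=12≤13, 3·3+1·0=9≤22, objective 9.
(p,q)=(0,2): 4·0+5·2=10≤13, 3·0+1·2=2≤22, objective 8.
The best lattice point is (2,1), giving 10.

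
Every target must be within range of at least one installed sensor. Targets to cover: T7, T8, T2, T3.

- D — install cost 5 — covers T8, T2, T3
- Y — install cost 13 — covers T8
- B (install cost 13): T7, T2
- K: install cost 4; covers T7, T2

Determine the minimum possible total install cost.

9

Choose D and K: together they cover T7, T8, T2, T3 — every target.
Total install cost: 5 + 4 = 9.
No cover costs less than 9.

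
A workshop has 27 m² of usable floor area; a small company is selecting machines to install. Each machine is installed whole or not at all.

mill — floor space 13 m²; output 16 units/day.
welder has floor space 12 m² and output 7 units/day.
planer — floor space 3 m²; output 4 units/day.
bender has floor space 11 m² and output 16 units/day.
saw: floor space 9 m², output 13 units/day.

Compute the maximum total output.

Allowing fractional choices, the relaxed optimum would be about 37.9, but machines are indivisible.
mill + planer + bender: floor space 13 + 3 + 11 = 27 ≤ 27, output 16 + 4 + 16 = 36.
planer + bender + saw: floor space 3 + 11 + 9 = 23 ≤ 27, output 4 + 16 + 13 = 33.
Best is mill, planer, and bender with total output 36.

36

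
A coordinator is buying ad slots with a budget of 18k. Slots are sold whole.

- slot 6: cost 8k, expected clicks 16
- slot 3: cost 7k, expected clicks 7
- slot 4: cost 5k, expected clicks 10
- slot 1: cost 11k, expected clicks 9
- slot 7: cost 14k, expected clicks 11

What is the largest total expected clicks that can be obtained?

Take slot 6 and slot 4: cost 8 + 5 = 13 ≤ 18, expected clicks 16 + 10 = 26.
No other feasible combination does better.

26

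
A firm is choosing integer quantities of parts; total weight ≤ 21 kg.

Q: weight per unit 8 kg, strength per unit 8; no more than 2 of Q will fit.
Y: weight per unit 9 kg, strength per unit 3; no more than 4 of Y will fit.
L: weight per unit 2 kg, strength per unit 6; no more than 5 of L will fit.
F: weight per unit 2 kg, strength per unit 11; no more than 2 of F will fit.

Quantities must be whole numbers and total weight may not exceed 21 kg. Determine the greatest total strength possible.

Take 1×Q, 4×L, and 2×F: weight 20 ≤ 21, strength 1·8 + 4·6 + 2·11 = 54.
F has the best ratio (11/2) and is taken to its limit of 2; remaining capacity is filled optimally with the others.

54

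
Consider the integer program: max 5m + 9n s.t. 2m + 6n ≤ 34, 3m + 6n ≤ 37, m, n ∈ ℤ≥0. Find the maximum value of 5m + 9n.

(m,n)=(12,0): 2·12+6·0=24≤34, 3·12+6·0=36≤37, objective 60.
(m,n)=(11,0): 2·11+6·0=22≤34, 3·11+6·0=33≤37, objective 55.
The best lattice point is (12,0), giving 60.

60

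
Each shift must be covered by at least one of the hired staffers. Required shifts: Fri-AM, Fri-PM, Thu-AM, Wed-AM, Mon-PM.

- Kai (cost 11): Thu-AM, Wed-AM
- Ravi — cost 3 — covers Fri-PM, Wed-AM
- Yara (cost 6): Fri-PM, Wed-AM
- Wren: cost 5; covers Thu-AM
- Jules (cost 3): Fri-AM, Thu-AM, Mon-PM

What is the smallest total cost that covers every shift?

6

Choose Ravi and Jules: together they cover Fri-AM, Fri-PM, Thu-AM, Wed-AM, Mon-PM — every shift.
Total cost: 3 + 3 = 6.
No cover costs less than 6.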